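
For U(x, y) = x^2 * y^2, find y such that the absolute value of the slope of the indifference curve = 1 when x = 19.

y = 19

MU_x = 2·x·y^2 and MU_y = 2·x^2·y.
MRS = MU_x/MU_y = y/x.
Substitute x = 19: MRS = y/19. Setting y/19 = 1 gives y = 1·19 = 19.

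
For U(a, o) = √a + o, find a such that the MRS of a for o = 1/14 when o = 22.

MU_a = 1/(2√a), MU_o = 1.
MRS = 1/(2√a) ÷ 1.
MRS depends only on a: 0.5/√a = 1/14 ⇒ √a = 0.5/(1/14) = 7 ⇒ a = 49.

a = 49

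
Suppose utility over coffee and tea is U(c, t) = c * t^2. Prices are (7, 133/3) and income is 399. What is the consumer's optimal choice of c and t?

MU_c = t^2 and MU_t = 2·c·t.
MRS = MU_c/MU_t = (1/2)·t/c.
Tangency: set MRS = p_c/p_t = 7/(133/3) = 3/19.
So (1/2)·t/c = 3/19, i.e. t = (6/19)·c.
Substitute into the budget 7·c + (133/3)·t = 399: 21·c = 399, so c* = 19.
Then t* = (6/19)·19 = 6.

c* = 19, t* = 6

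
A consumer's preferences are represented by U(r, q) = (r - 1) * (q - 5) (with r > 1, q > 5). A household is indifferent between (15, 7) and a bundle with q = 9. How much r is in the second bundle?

U(15, 7) = 28.
Set U(r, 9) = 28 and solve.
With q = 9: (9 − 5) = 4, so (r − 1) = 28/4 = 7.
So r = 1 + 7 = 8.
Check: U(8, 9) = 28.

r = 8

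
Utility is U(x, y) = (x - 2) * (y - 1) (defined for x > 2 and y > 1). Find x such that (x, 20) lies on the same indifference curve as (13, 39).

U(13, 39) = 418.
Set U(x, 20) = 418 and solve.
With y = 20: (20 − 1) = 19, so (x − 2) = 418/19 = 22.
So x = 2 + 22 = 24.
Check: U(24, 20) = 418.

x = 24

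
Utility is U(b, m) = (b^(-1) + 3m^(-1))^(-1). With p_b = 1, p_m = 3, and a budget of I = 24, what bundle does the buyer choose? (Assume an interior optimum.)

b* = 6, m* = 6

For CES with ρ = -1, MRS = (1/3)·(m/b)^2.
Tangency: set MRS = p_b/p_m = 1/3.
So (m/b)^2 = 1; taking the square root, m/b = 1, i.e. m = b.
Substitute into the budget 1·b + 3·m = 24: 4·b = 24, so b* = 6 and m* = 6.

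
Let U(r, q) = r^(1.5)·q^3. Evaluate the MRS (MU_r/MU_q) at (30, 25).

MRS = 5/12

MU_r = 1.5·√r·q^3 and MU_q = 3·r^(1.5)·q^2.
MRS = MU_r/MU_q = (0.5)·q/r.
At (30, 25): MRS = 5/12.
That is, one extra unit of r is worth 5/12 units of q at the margin.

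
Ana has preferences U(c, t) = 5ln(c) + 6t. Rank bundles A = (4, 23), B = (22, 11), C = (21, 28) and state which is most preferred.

Bundle C

Evaluate utility at each bundle:
U(A) = 144.931.
U(B) = 81.455.
U(C) = 183.223.
Highest utility is C, so C ≻ A ≻ B.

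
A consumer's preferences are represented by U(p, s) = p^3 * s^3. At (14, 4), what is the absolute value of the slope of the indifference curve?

MRS = 2/7

MU_p = 3·p^2·s^3 and MU_s = 3·p^3·s^2.
MRS = MU_p/MU_s = s/p.
At (14, 4): MRS = 2/7.
So at (14, 4) the consumer would give up 2/7 units of s for one more unit of p.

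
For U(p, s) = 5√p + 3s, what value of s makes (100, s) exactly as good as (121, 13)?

s = 44/3

U(121, 13) = 94.
Set U(100, s) = 94 and solve.
With p = 100: √100 = 10, so 3s = 94 − 5·10 = 44 and s = 44/3.
Check: U(100, 44/3) = 94.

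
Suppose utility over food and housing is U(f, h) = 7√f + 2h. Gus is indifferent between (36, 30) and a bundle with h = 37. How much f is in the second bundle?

f = 16

U(36, 30) = 102.
Set U(f, 37) = 102 and solve.
With h = 37: 7√f = 102 − 2·37 = 28, so √f = 4 and f = 16.
Check: U(16, 37) = 102.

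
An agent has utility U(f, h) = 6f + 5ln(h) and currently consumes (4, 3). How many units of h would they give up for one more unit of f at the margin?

MU_f = 6, MU_h = 5/h.
MRS = 6 ÷ (5/h).
At (4, 3): MRS = 3.6.
That is, one extra unit of f is worth 3.6 units of h at the margin.

MRS = 3.6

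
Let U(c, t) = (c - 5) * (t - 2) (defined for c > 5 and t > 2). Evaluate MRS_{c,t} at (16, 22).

MRS = 20/11

MU_c = (t−2), MU_t = (c−5).
MRS = (t−2)/(c−5).
At (16, 22): MRS = 20/11.
That is, one extra unit of c is worth 20/11 units of t at the margin.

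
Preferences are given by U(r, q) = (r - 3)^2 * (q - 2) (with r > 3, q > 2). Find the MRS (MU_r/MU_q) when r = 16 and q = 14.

MU_r = 2·(r−3)·(q−2), MU_q = (r−3)^2.
MRS = (2/1)·(q−2)/(r−3).
At (16, 14): MRS = 24/13.
So at (16, 14) the consumer would give up 24/13 units of q for one more unit of r.

MRS = 24/13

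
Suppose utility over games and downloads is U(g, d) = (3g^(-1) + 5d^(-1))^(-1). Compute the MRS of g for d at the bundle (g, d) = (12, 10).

MRS = 5/12

For CES with ρ = -1, MRS = (3/5)·(d/g)^2.
At (12, 10): MRS = 5/12.
The indifference curve has slope −5/12 at this bundle.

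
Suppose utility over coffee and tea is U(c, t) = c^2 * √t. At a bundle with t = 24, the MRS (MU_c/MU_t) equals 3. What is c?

c = 32

MU_c = 2·c·√t and MU_t = 0.5·c^2·t^(-0.5).
MRS = MU_c/MU_t = (4)·t/c.
Substitute t = 24: MRS = 96/c. Setting 96/c = 3 gives c = 96/3 = 32.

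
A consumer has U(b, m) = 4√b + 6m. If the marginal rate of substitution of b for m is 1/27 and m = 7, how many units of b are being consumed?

b = 81

MU_b = 4/(2√b), MU_m = 6.
MRS = 4/(2√b) ÷ 6.
MRS depends only on b: (1/3)/√b = 1/27 ⇒ √b = (1/3)/(1/27) = 9 ⇒ b = 81.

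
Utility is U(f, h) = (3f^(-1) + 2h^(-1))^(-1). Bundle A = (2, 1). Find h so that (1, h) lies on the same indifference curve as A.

U depends on (f, h) only through S = 3f^(-1) + 2h^(-1), so equal utility means equal S. At (2, 1): S = 3.5.
With f = 1: 3·1^(-1) = 3, so 2h^(-1) = 3.5 − 3 = 0.5, i.e. h^(-1) = 0.25.
Hence h = 1/0.25 = 4.
Check: U(1, 4) = 0.2857.

h = 4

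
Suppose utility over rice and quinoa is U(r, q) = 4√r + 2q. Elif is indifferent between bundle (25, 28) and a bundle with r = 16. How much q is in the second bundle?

q = 30

U(25, 28) = 76.
Set U(16, q) = 76 and solve.
With r = 16: √16 = 4, so 2q = 76 − 4·4 = 60 and q = 30.
Check: U(16, 30) = 76.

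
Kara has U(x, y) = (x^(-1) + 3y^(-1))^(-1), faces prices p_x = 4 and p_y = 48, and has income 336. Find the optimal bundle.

For CES with ρ = -1, MRS = (1/3)·(y/x)^2.
Tangency: set MRS = p_x/p_y = 4/48 = 1/12.
So (y/x)^2 = 0.25; taking the square root, y/x = 0.5, i.e. y = 0.5·x.
Substitute into the budget 4·x + 48·y = 336: 28·x = 336, so x* = 12 and y* = 0.5·12 = 6.

x* = 12, y* = 6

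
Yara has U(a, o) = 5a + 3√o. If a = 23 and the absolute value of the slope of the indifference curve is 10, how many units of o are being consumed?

o = 9

MU_a = 5, MU_o = 3/(2√o).
MRS = 5 ÷ (3/(2√o)).
MRS depends only on o: (10/3)·√o = 10 ⇒ √o = 10/(10/3) = 3 ⇒ o = 9.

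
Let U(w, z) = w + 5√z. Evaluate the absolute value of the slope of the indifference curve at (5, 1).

MU_w = 1, MU_z = 5/(2√z).
MRS = 1 ÷ (5/(2√z)).
At (5, 1): MRS = 0.4.
That is, one extra unit of w is worth 0.4 units of z at the margin.

MRS = 0.4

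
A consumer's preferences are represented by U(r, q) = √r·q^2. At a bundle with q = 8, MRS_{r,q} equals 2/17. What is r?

r = 17

MU_r = 0.5·r^(-0.5)·q^2 and MU_q = 2·√r·q.
MRS = MU_r/MU_q = (0.25)·q/r.
Substitute q = 8: MRS = 2/r. Setting 2/r = 2/17 gives r = 2/(2/17) = 17.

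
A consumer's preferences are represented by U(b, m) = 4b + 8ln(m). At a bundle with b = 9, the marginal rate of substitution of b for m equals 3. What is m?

m = 6

MU_b = 4, MU_m = 8/m.
MRS = 4 ÷ (8/m).
MRS depends only on m: 0.5·m = 3 ⇒ m = 3/0.5 = 6.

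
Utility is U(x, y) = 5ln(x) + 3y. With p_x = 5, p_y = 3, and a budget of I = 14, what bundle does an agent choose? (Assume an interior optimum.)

x* = 1, y* = 3

MU_x = 5/x, MU_y = 3.
MRS = 5/x ÷ 3.
Tangency: set MRS = p_x/p_y = 5/3.
MRS depends only on x: (5/3)/x = 5/3 ⇒ x* = (5/3)/(5/3) = 1.
From the budget, 3·y = 14 − 5·1 = 9, so y* = 3.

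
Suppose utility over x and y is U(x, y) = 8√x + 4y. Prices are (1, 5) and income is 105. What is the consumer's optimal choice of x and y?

MU_x = 8/(2√x), MU_y = 4.
MRS = 8/(2√x) ÷ 4.
Tangency: set MRS = p_x/p_y = 1/5 = 0.2.
MRS depends only on x: 1/√x = 0.2 ⇒ √x = 1/0.2 = 5 ⇒ x* = 25.
From the budget, 5·y = 105 − 1·25 = 80, so y* = 16.

x* = 25, y* = 16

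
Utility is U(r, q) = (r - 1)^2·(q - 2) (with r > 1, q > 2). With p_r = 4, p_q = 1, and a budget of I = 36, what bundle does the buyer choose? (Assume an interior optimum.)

r* = 6, q* = 12

MU_r = 2·(r−1)·(q−2), MU_q = (r−1)^2.
MRS = (2/1)·(q−2)/(r−1).
Tangency: set MRS = p_r/p_q = 4/1 = 4.
So (2/1)·(q − 2)/(r − 1) = 4, i.e. (q − 2) = 2·(r − 1).
Rewrite the budget in excess-of-subsistence terms: 4·(r − 1) + 1·(q − 2) = 36 − 4·1 − 1·2 = 30.
Substituting, 6·(r − 1) = 30, so r − 1 = 5 and r* = 6.
Then q − 2 = 2·5 = 10, so q* = 12.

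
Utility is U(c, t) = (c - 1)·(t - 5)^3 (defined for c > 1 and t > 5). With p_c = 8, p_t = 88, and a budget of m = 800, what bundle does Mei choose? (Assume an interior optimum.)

c* = 12, t* = 8

MU_c = (t−5)^3, MU_t = 3·(c−1)·(t−5)^2.
MRS = (1/3)·(t−5)/(c−1).
Tangency: set MRS = p_c/p_t = 8/88 = 1/11.
So (1/3)·(t − 5)/(c − 1) = 1/11, i.e. (t − 5) = (3/11)·(c − 1).
Rewrite the budget in excess-of-subsistence terms: 8·(c − 1) + 88·(t − 5) = 800 − 8·1 − 88·5 = 352.
Substituting, 32·(c − 1) = 352, so c − 1 = 11 and c* = 12.
Then t − 5 = (3/11)·11 = 3, so t* = 8.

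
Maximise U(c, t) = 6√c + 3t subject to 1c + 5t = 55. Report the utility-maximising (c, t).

c* = 25, t* = 6

MU_c = 6/(2√c), MU_t = 3.
MRS = 6/(2√c) ÷ 3.
Tangency: set MRS = p_c/p_t = 1/5 = 0.2.
MRS depends only on c: 1/√c = 0.2 ⇒ √c = 1/0.2 = 5 ⇒ c* = 25.
From the budget, 5·t = 55 − 1·25 = 30, so t* = 6.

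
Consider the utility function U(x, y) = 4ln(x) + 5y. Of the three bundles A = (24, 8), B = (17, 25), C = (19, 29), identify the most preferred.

Evaluate utility at each bundle:
U(A) = 52.712.
U(B) = 136.333.
U(C) = 156.778.
Highest utility is C, so C ≻ B ≻ A.

Bundle C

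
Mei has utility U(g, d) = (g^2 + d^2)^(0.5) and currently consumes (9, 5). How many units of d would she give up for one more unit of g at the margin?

MRS = 1.8

For CES with ρ = 2, MRS = (d/g)^(-1).
At (9, 5): MRS = 1.8.
So at (9, 5) the consumer would give up 1.8 units of d for one more unit of g.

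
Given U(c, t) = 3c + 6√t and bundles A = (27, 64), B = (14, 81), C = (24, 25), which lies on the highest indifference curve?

Evaluate utility at each bundle:
U(A) = 129.000.
U(B) = 96.000.
U(C) = 102.000.
Highest utility is A, so A ≻ C ≻ B.

Bundle A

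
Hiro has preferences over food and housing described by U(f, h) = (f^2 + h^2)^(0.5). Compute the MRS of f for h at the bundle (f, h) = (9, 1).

MRS = 9

For CES with ρ = 2, MRS = (h/f)^(-1).
At (9, 1): MRS = 9.
The indifference curve has slope −9 at this bundle.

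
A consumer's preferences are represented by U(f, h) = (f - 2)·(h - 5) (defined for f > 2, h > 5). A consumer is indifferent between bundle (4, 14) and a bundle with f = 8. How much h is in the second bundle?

h = 8

U(4, 14) = 18.
Set U(8, h) = 18 and solve.
With f = 8: (8 − 2) = 6, so (h − 5) = 18/6 = 3.
So h = 5 + 3 = 8.
Check: U(8, 8) = 18.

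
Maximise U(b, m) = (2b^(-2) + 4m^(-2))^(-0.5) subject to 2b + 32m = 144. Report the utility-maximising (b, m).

For CES with ρ = -2, MRS = (2/4)·(m/b)^3.
Tangency: set MRS = p_b/p_m = 2/32 = 1/16.
So (m/b)^3 = 0.125; taking the cube root, m/b = 0.5, i.e. m = 0.5·b.
Substitute into the budget 2·b + 32·m = 144: 18·b = 144, so b* = 8 and m* = 0.5·8 = 4.

b* = 8, m* = 4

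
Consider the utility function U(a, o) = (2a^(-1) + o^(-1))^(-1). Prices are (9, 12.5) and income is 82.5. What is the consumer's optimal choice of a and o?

For CES with ρ = -1, MRS = (2/1)·(o/a)^2.
Tangency: set MRS = p_a/p_o = 9/12.5 = 18/25.
So (o/a)^2 = 9/25; taking the square root, o/a = 0.6, i.e. o = 0.6·a.
Substitute into the budget 9·a + 12.5·o = 82.5: 16.5·a = 82.5, so a* = 5 and o* = 0.6·5 = 3.

a* = 5, o* = 3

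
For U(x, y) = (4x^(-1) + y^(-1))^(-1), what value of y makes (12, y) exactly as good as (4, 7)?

y = 21/17

U depends on (x, y) only through S = 4x^(-1) + y^(-1), so equal utility means equal S. At (4, 7): S = 8/7.
With x = 12: 4·12^(-1) = 1/3, so y^(-1) = 8/7 − 1/3 = 17/21.
Hence y = 1/(17/21) = 21/17.
Check: U(12, 21/17) = 0.875.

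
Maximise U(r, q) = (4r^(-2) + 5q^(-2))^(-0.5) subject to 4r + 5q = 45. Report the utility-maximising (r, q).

For CES with ρ = -2, MRS = (4/5)·(q/r)^3.
Tangency: set MRS = p_r/p_q = 4/5 = 0.8.
So (q/r)^3 = 1; taking the cube root, q/r = 1, i.e. q = r.
Substitute into the budget 4·r + 5·q = 45: 9·r = 45, so r* = 5 and q* = 5.

r* = 5, q* = 5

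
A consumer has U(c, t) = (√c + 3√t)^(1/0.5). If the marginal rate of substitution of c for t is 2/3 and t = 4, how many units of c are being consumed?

c = 1

For CES with ρ = 0.5, MRS = (1/3)·√(t/c).
Setting (1/3)·√(4/c) = 2/3 gives √(4/c) = 2, so 4/c = 4 and c = 1.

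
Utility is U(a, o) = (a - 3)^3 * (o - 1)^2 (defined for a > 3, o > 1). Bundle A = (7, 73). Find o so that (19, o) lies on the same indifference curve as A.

o = 10

U(7, 73) = 331776.
Set U(19, o) = 331776 and solve.
With a = 19: (19 − 3)^3 = 4096, so (o − 1)^2 = 331776/4096 = 81.
Taking the square root (with o > 1): o − 1 = 9, so o = 10.
Check: U(19, 10) = 331776.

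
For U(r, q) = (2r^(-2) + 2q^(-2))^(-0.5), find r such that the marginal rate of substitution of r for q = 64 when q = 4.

r = 1

For CES with ρ = -2, MRS = (q/r)^3.
Setting (4/r)^3 = 64 gives 4/r = 4 and r = 1.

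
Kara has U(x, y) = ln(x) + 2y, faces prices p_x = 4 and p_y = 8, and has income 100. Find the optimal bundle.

x* = 1, y* = 12

MU_x = 1/x, MU_y = 2.
MRS = 1/x ÷ 2.
Tangency: set MRS = p_x/p_y = 4/8 = 0.5.
MRS depends only on x: 0.5/x = 0.5 ⇒ x* = 0.5/0.5 = 1.
From the budget, 8·y = 100 − 4·1 = 96, so y* = 12.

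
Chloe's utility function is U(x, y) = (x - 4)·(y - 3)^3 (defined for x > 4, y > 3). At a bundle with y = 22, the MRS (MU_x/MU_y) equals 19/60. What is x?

x = 24

MU_x = (y−3)^3, MU_y = 3·(x−4)·(y−3)^2.
MRS = (1/3)·(y−3)/(x−4).
Substitute y = 22: MRS = (19/3)/(x − 4). Setting this equal to 19/60 gives x − 4 = (19/3)/(19/60) = 20, so x = 24.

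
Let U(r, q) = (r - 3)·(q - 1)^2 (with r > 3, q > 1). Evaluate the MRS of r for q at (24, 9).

MRS = 4/21

MU_r = (q−1)^2, MU_q = 2·(r−3)·(q−1).
MRS = (1/2)·(q−1)/(r−3).
At (24, 9): MRS = 4/21.
That is, one extra unit of r is worth 4/21 units of q at the margin.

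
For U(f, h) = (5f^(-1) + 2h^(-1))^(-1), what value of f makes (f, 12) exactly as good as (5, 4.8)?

U depends on (f, h) only through S = 5f^(-1) + 2h^(-1), so equal utility means equal S. At (5, 4.8): S = 17/12.
With h = 12: 2·12^(-1) = 1/6, so 5f^(-1) = 17/12 − 1/6 = 1.25, i.e. f^(-1) = 0.25.
Hence f = 1/0.25 = 4.
Check: U(4, 12) = 0.7059.

f = 4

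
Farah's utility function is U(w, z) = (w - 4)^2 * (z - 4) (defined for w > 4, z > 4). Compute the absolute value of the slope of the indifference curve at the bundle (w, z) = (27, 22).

MRS = 36/23

MU_w = 2·(w−4)·(z−4), MU_z = (w−4)^2.
MRS = (2/1)·(z−4)/(w−4).
At (27, 22): MRS = 36/23.
The indifference curve has slope −36/23 at this bundle.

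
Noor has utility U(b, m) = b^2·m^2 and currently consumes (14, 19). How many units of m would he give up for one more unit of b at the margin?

MRS = 19/14

MU_b = 2·b·m^2 and MU_m = 2·b^2·m.
MRS = MU_b/MU_m = m/b.
At (14, 19): MRS = 19/14.
That is, one extra unit of b is worth 19/14 units of m at the margin.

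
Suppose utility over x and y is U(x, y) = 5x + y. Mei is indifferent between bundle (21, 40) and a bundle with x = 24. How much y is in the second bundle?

U(21, 40) = 145.
Set U(24, y) = 145 and solve.
5·24 + y = 145 ⇒ y = 25 ⇒ y = 25.
Check: U(24, 25) = 145.

y = 25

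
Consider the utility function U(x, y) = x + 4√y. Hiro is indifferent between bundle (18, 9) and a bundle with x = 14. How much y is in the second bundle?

U(18, 9) = 30.
Set U(14, y) = 30 and solve.
With x = 14: 4√y = 30 − 14 = 16, so √y = 4 and y = 16.
Check: U(14, 16) = 30.

y = 16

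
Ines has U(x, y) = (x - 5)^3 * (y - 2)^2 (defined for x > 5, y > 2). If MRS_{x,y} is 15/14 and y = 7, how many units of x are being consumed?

MU_x = 3·(x−5)^2·(y−2)^2, MU_y = 2·(x−5)^3·(y−2).
MRS = (3/2)·(y−2)/(x−5).
Substitute y = 7: MRS = 7.5/(x − 5). Setting this equal to 15/14 gives x − 5 = 7.5/(15/14) = 7, so x = 12.

x = 12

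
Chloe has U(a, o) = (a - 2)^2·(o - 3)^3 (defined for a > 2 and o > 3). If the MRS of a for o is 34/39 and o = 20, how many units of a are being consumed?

MU_a = 2·(a−2)·(o−3)^3, MU_o = 3·(a−2)^2·(o−3)^2.
MRS = (2/3)·(o−3)/(a−2).
Substitute o = 20: MRS = (34/3)/(a − 2). Setting this equal to 34/39 gives a − 2 = (34/3)/(34/39) = 13, so a = 15.

a = 15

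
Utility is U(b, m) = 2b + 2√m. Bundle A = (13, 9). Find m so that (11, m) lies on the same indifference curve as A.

U(13, 9) = 32.
Set U(11, m) = 32 and solve.
With b = 11: 2√m = 32 − 2·11 = 10, so √m = 5 and m = 25.
Check: U(11, 25) = 32.

m = 25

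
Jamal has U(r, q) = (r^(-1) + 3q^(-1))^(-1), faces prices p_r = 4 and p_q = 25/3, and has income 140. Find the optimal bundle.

For CES with ρ = -1, MRS = (1/3)·(q/r)^2.
Tangency: set MRS = p_r/p_q = 4/(25/3) = 12/25.
So (q/r)^2 = 36/25; taking the square root, q/r = 1.2, i.e. q = 1.2·r.
Substitute into the budget 4·r + (25/3)·q = 140: 14·r = 140, so r* = 10 and q* = 1.2·10 = 12.

r* = 10, q* = 12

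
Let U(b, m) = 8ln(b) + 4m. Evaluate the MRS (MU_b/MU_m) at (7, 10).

MU_b = 8/b, MU_m = 4.
MRS = 8/b ÷ 4.
At (7, 10): MRS = 2/7.
That is, one extra unit of b is worth 2/7 units of m at the margin.

MRS = 2/7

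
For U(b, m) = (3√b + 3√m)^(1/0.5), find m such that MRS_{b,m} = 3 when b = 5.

m = 45

For CES with ρ = 0.5, MRS = √(m/b).
Setting √(m/5) = 3 gives m/5 = 9 and m = 45.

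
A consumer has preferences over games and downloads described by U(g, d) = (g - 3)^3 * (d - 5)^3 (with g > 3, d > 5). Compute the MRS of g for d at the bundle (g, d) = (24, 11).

MU_g = 3·(g−3)^2·(d−5)^3, MU_d = 3·(g−3)^3·(d−5)^2.
MRS = (d−5)/(g−3).
At (24, 11): MRS = 2/7.
That is, one extra unit of g is worth 2/7 units of d at the margin.

MRS = 2/7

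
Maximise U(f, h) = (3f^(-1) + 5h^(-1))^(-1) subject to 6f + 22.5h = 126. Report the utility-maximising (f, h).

f* = 6, h* = 4

For CES with ρ = -1, MRS = (3/5)·(h/f)^2.
Tangency: set MRS = p_f/p_h = 6/22.5 = 4/15.
So (h/f)^2 = 4/9; taking the square root, h/f = 2/3, i.e. h = (2/3)·f.
Substitute into the budget 6·f + 22.5·h = 126: 21·f = 126, so f* = 6 and h* = (2/3)·6 = 4.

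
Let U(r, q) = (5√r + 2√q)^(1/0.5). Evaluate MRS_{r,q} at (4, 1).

MRS = 1.25

For CES with ρ = 0.5, MRS = (5/2)·√(q/r).
At (4, 1): MRS = 1.25.
That is, one extra unit of r is worth 1.25 units of q at the margin.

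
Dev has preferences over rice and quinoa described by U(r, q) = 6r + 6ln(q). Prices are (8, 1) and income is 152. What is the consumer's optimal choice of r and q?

MU_r = 6, MU_q = 6/q.
MRS = 6 ÷ (6/q).
Tangency: set MRS = p_r/p_q = 8/1 = 8.
MRS depends only on q: q = 8 ⇒ q* = 8.
From the budget, 8·r = 152 − 1·8 = 144, so r* = 18.

r* = 18, q* = 8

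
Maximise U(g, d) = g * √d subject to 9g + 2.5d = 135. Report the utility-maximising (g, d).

MU_g = √d and MU_d = 0.5·g·d^(-0.5).
MRS = MU_g/MU_d = (2)·d/g.
Tangency: set MRS = p_g/p_d = 9/2.5 = 3.6.
So (2)·d/g = 3.6, i.e. d = 1.8·g.
Substitute into the budget 9·g + 2.5·d = 135: 13.5·g = 135, so g* = 10.
Then d* = 1.8·10 = 18.

g* = 10, d* = 18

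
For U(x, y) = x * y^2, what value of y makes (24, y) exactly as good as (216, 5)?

y = 15

U(216, 5) = 5400.
Set U(24, y) = 5400 and solve.
With x = 24: y^2 = 5400/24 = 225; taking the square root, y = 15.
Check: U(24, 15) = 5400.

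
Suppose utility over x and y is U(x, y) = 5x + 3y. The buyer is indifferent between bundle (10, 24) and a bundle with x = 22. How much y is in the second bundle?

U(10, 24) = 122.
Set U(22, y) = 122 and solve.
5·22 + 3y = 122 ⇒ 3y = 12 ⇒ y = 4.
Check: U(22, 4) = 122.

y = 4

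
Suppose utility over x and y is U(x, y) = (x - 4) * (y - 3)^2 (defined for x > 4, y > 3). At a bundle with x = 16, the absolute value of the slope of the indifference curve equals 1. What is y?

y = 27

MU_x = (y−3)^2, MU_y = 2·(x−4)·(y−3).
MRS = (1/2)·(y−3)/(x−4).
Substitute x = 16: MRS = (y − 3)/24. Setting this equal to 1 gives y − 3 = 1·24 = 24, so y = 27.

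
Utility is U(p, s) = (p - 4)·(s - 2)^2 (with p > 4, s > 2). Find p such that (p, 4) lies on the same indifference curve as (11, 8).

U(11, 8) = 252.
Set U(p, 4) = 252 and solve.
With s = 4: (4 − 2)^2 = 4, so (p − 4) = 252/4 = 63.
So p = 4 + 63 = 67.
Check: U(67, 4) = 252.

p = 67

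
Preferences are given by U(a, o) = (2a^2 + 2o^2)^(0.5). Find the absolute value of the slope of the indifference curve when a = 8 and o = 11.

MRS = 8/11

For CES with ρ = 2, MRS = (o/a)^(-1).
At (8, 11): MRS = 8/11.
That is, one extra unit of a is worth 8/11 units of o at the margin.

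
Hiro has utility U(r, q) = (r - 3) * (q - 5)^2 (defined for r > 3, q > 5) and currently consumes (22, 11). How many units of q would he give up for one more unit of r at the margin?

MU_r = (q−5)^2, MU_q = 2·(r−3)·(q−5).
MRS = (1/2)·(q−5)/(r−3).
At (22, 11): MRS = 3/19.
The indifference curve has slope −3/19 at this bundle.

MRS = 3/19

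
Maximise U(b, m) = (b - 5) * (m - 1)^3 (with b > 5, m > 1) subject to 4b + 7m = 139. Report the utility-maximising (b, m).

b* = 12, m* = 13

MU_b = (m−1)^3, MU_m = 3·(b−5)·(m−1)^2.
MRS = (1/3)·(m−1)/(b−5).
Tangency: set MRS = p_b/p_m = 4/7.
So (1/3)·(m − 1)/(b − 5) = 4/7, i.e. (m − 1) = (12/7)·(b − 5).
Rewrite the budget in excess-of-subsistence terms: 4·(b − 5) + 7·(m − 1) = 139 − 4·5 − 7·1 = 112.
Substituting, 16·(b − 5) = 112, so b − 5 = 7 and b* = 12.
Then m − 1 = (12/7)·7 = 12, so m* = 13.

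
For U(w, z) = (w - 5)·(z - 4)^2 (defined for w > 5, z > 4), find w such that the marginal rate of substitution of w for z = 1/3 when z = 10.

MU_w = (z−4)^2, MU_z = 2·(w−5)·(z−4).
MRS = (1/2)·(z−4)/(w−5).
Substitute z = 10: MRS = 3/(w − 5). Setting this equal to 1/3 gives w − 5 = 3/(1/3) = 9, so w = 14.

w = 14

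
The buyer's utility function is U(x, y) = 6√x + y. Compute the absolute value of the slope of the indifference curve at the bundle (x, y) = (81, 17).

MU_x = 6/(2√x), MU_y = 1.
MRS = 6/(2√x) ÷ 1.
At (81, 17): MRS = 1/3.
That is, one extra unit of x is worth 1/3 units of y at the margin.

MRS = 1/3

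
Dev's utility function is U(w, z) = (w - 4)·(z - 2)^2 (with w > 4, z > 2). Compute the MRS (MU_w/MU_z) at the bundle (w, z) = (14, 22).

MU_w = (z−2)^2, MU_z = 2·(w−4)·(z−2).
MRS = (1/2)·(z−2)/(w−4).
At (14, 22): MRS = 1.
That is, one extra unit of w is worth 1 units of z at the margin.

MRS = 1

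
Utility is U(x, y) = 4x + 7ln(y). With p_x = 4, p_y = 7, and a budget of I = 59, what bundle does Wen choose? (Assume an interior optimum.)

x* = 13, y* = 1

MU_x = 4, MU_y = 7/y.
MRS = 4 ÷ (7/y).
Tangency: set MRS = p_x/p_y = 4/7.
MRS depends only on y: (4/7)·y = 4/7 ⇒ y* = (4/7)/(4/7) = 1.
From the budget, 4·x = 59 − 7·1 = 52, so x* = 13.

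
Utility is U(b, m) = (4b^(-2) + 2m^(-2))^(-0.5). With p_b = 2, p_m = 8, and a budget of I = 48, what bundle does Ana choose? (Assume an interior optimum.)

b* = 8, m* = 4

For CES with ρ = -2, MRS = (4/2)·(m/b)^3.
Tangency: set MRS = p_b/p_m = 2/8 = 0.25.
So (m/b)^3 = 0.125; taking the cube root, m/b = 0.5, i.e. m = 0.5·b.
Substitute into the budget 2·b + 8·m = 48: 6·b = 48, so b* = 8 and m* = 0.5·8 = 4.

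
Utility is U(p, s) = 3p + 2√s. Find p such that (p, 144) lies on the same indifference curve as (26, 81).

p = 24

U(26, 81) = 96.
Set U(p, 144) = 96 and solve.
With s = 144: √144 = 12, so 3p = 96 − 2·12 = 72 and p = 24.
Check: U(24, 144) = 96.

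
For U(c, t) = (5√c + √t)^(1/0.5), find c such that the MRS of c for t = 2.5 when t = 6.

c = 24

For CES with ρ = 0.5, MRS = (5/1)·√(t/c).
Setting (5/1)·√(6/c) = 2.5 gives √(6/c) = 0.5, so 6/c = 0.25 and c = 24.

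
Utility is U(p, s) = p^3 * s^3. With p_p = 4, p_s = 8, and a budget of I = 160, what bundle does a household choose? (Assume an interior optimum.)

MU_p = 3·p^2·s^3 and MU_s = 3·p^3·s^2.
MRS = MU_p/MU_s = s/p.
Tangency: set MRS = p_p/p_s = 4/8 = 0.5.
So s/p = 0.5, i.e. s = 0.5·p.
Substitute into the budget 4·p + 8·s = 160: 8·p = 160, so p* = 20.
Then s* = 0.5·20 = 10.

p* = 20, s* = 10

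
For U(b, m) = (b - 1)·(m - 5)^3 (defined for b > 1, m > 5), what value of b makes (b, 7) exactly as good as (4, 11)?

b = 82

U(4, 11) = 648.
Set U(b, 7) = 648 and solve.
With m = 7: (7 − 5)^3 = 8, so (b − 1) = 648/8 = 81.
So b = 1 + 81 = 82.
Check: U(82, 7) = 648.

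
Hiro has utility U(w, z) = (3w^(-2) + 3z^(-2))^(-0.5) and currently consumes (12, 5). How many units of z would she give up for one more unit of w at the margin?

For CES with ρ = -2, MRS = (z/w)^3.
At (12, 5): MRS = 125/1728.
That is, one extra unit of w is worth 125/1728 units of z at the margin.

MRS = 125/1728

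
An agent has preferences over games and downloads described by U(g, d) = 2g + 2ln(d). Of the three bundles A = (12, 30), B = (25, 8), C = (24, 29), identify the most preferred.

Bundle C

Evaluate utility at each bundle:
U(A) = 30.802.
U(B) = 54.159.
U(C) = 54.735.
Highest utility is C, so C ≻ B ≻ A.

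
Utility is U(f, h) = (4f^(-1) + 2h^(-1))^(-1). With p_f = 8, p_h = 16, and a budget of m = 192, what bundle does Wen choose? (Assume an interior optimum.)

f* = 12, h* = 6

For CES with ρ = -1, MRS = (4/2)·(h/f)^2.
Tangency: set MRS = p_f/p_h = 8/16 = 0.5.
So (h/f)^2 = 0.25; taking the square root, h/f = 0.5, i.e. h = 0.5·f.
Substitute into the budget 8·f + 16·h = 192: 16·f = 192, so f* = 12 and h* = 0.5·12 = 6.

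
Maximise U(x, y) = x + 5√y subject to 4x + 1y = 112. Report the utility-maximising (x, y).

x* = 3, y* = 100

MU_x = 1, MU_y = 5/(2√y).
MRS = 1 ÷ (5/(2√y)).
Tangency: set MRS = p_x/p_y = 4/1 = 4.
MRS depends only on y: 0.4·√y = 4 ⇒ √y = 4/0.4 = 10 ⇒ y* = 100.
From the budget, 4·x = 112 − 1·100 = 12, so x* = 3.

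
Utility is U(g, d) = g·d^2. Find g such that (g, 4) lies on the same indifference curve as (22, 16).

g = 352

U(22, 16) = 5632.
Set U(g, 4) = 5632 and solve.
With d = 4: 4^2 = 16, so g = 5632/16 = 352.
Check: U(352, 4) = 5632.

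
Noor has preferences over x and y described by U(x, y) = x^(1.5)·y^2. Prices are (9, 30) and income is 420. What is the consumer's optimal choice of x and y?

x* = 20, y* = 8

MU_x = 1.5·√x·y^2 and MU_y = 2·x^(1.5)·y.
MRS = MU_x/MU_y = (0.75)·y/x.
Tangency: set MRS = p_x/p_y = 9/30 = 0.3.
So (0.75)·y/x = 0.3, i.e. y = 0.4·x.
Substitute into the budget 9·x + 30·y = 420: 21·x = 420, so x* = 20.
Then y* = 0.4·20 = 8.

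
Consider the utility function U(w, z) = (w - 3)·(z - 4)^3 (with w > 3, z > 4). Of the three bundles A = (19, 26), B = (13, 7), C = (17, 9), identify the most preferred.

Evaluate utility at each bundle:
U(A) = 170368.
U(B) = 270.
U(C) = 1750.
Highest utility is A, so A ≻ C ≻ B.

Bundle A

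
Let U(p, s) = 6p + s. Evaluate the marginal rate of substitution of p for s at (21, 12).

MU_p = 6, MU_s = 1, so MRS = 6/1 = 6 at every bundle.
At (21, 12): MRS = 6.
So at (21, 12) the consumer would give up 6 units of s for one more unit of p.

MRS = 6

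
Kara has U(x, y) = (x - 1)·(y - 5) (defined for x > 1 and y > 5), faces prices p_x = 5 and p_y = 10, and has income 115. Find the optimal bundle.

x* = 7, y* = 8

MU_x = (y−5), MU_y = (x−1).
MRS = (y−5)/(x−1).
Tangency: set MRS = p_x/p_y = 5/10 = 0.5.
So (y − 5)/(x − 1) = 0.5, i.e. (y − 5) = 0.5·(x − 1).
Rewrite the budget in excess-of-subsistence terms: 5·(x − 1) + 10·(y − 5) = 115 − 5·1 − 10·5 = 60.
Substituting, 10·(x − 1) = 60, so x − 1 = 6 and x* = 7.
Then y − 5 = 0.5·6 = 3, so y* = 8.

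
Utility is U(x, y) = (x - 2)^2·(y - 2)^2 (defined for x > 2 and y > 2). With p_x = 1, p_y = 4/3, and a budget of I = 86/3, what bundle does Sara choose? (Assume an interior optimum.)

x* = 14, y* = 11

MU_x = 2·(x−2)·(y−2)^2, MU_y = 2·(x−2)^2·(y−2).
MRS = (y−2)/(x−2).
Tangency: set MRS = p_x/p_y = 1/(4/3) = 0.75.
So (y − 2)/(x − 2) = 0.75, i.e. (y − 2) = 0.75·(x − 2).
Rewrite the budget in excess-of-subsistence terms: 1·(x − 2) + (4/3)·(y − 2) = 86/3 − 1·2 − (4/3)·2 = 24.
Substituting, 2·(x − 2) = 24, so x − 2 = 12 and x* = 14.
Then y − 2 = 0.75·12 = 9, so y* = 11.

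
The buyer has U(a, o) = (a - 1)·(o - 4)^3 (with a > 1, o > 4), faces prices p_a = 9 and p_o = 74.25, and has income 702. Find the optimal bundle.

a* = 12, o* = 8

MU_a = (o−4)^3, MU_o = 3·(a−1)·(o−4)^2.
MRS = (1/3)·(o−4)/(a−1).
Tangency: set MRS = p_a/p_o = 9/74.25 = 4/33.
So (1/3)·(o − 4)/(a − 1) = 4/33, i.e. (o − 4) = (4/11)·(a − 1).
Rewrite the budget in excess-of-subsistence terms: 9·(a − 1) + 74.25·(o − 4) = 702 − 9·1 − 74.25·4 = 396.
Substituting, 36·(a − 1) = 396, so a − 1 = 11 and a* = 12.
Then o − 4 = (4/11)·11 = 4, so o* = 8.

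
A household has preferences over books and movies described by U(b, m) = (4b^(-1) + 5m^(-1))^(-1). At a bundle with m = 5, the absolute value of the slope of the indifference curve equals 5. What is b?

b = 2

For CES with ρ = -1, MRS = (4/5)·(m/b)^2.
Setting (4/5)·(5/b)^2 = 5 gives (5/b)^2 = 6.25, so 5/b = 2.5 and b = 2.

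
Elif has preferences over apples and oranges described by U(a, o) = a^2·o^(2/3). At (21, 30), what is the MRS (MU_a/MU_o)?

MRS = 30/7

MU_a = 2·a·o^(2/3) and MU_o = 2/3·a^2·o^(-1/3).
MRS = MU_a/MU_o = (3)·o/a.
At (21, 30): MRS = 30/7.
The indifference curve has slope −30/7 at this bundle.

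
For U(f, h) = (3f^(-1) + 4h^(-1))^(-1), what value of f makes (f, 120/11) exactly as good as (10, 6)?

f = 5

U depends on (f, h) only through S = 3f^(-1) + 4h^(-1), so equal utility means equal S. At (10, 6): S = 29/30.
With h = 120/11: 4·(120/11)^(-1) = 11/30, so 3f^(-1) = 29/30 − 11/30 = 0.6, i.e. f^(-1) = 0.2.
Hence f = 1/0.2 = 5.
Check: U(5, 120/11) = 1.0345.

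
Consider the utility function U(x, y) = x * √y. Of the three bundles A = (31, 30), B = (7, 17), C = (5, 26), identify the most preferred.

Evaluate utility at each bundle:
U(A) = 169.794.
U(B) = 28.862.
U(C) = 25.495.
Highest utility is A, so A ≻ B ≻ C.

Bundle A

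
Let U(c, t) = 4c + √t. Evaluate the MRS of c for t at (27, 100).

MU_c = 4, MU_t = 1/(2√t).
MRS = 4 ÷ (1/(2√t)).
At (27, 100): MRS = 80.
That is, one extra unit of c is worth 80 units of t at the margin.

MRS = 80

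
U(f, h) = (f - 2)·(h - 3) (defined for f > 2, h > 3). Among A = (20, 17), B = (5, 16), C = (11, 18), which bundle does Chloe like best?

Evaluate utility at each bundle:
U(A) = 252.
U(B) = 39.
U(C) = 135.
Highest utility is A, so A ≻ C ≻ B.

Bundle A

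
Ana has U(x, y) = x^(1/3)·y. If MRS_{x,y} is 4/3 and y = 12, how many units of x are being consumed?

x = 3

MU_x = 1/3·x^(-2/3)·y and MU_y = x^(1/3).
MRS = MU_x/MU_y = (1/3)·y/x.
Substitute y = 12: MRS = 4/x. Setting 4/x = 4/3 gives x = 4/(4/3) = 3.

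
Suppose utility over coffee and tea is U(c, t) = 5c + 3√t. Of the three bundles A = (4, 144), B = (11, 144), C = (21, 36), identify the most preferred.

Bundle C

Evaluate utility at each bundle:
U(A) = 56.000.
U(B) = 91.000.
U(C) = 123.000.
Highest utility is C, so C ≻ B ≻ A.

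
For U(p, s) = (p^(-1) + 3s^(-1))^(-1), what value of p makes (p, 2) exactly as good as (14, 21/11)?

U depends on (p, s) only through S = p^(-1) + 3s^(-1), so equal utility means equal S. At (14, 21/11): S = 23/14.
With s = 2: 3·2^(-1) = 1.5, so p^(-1) = 23/14 − 1.5 = 1/7.
Hence p = 1/(1/7) = 7.
Check: U(7, 2) = 0.6087.

p = 7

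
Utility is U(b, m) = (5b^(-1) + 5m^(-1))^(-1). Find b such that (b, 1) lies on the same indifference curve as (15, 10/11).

U depends on (b, m) only through S = 5b^(-1) + 5m^(-1), so equal utility means equal S. At (15, 10/11): S = 35/6.
With m = 1: 5·1^(-1) = 5, so 5b^(-1) = 35/6 − 5 = 5/6, i.e. b^(-1) = 1/6.
Hence b = 1/(1/6) = 6.
Check: U(6, 1) = 0.1714.

b = 6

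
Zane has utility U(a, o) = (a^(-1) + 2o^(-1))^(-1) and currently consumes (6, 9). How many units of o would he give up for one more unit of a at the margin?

MRS = 1.125

For CES with ρ = -1, MRS = (1/2)·(o/a)^2.
At (6, 9): MRS = 1.125.
That is, one extra unit of a is worth 1.125 units of o at the margin.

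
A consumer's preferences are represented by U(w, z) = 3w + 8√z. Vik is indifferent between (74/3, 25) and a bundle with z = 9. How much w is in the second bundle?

w = 30

U(74/3, 25) = 114.
Set U(w, 9) = 114 and solve.
With z = 9: √9 = 3, so 3w = 114 − 8·3 = 90 and w = 30.
Check: U(30, 9) = 114.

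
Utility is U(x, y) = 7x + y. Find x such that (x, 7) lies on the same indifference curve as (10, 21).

x = 12

U(10, 21) = 91.
Set U(x, 7) = 91 and solve.
7x + 7 = 91 ⇒ 7x = 84 ⇒ x = 12.
Check: U(12, 7) = 91.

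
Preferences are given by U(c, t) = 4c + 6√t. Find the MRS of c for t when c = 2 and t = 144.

MU_c = 4, MU_t = 6/(2√t).
MRS = 4 ÷ (6/(2√t)).
At (2, 144): MRS = 16.
That is, one extra unit of c is worth 16 units of t at the margin.

MRS = 16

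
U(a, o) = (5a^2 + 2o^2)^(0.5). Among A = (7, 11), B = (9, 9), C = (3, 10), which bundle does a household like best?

Bundle B

Evaluate utility at each bundle:
U(A) = 22.068.
U(B) = 23.812.
U(C) = 15.652.
Highest utility is B, so B ≻ A ≻ C.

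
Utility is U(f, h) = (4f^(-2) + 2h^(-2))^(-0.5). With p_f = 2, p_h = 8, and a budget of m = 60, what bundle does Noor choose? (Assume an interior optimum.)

For CES with ρ = -2, MRS = (4/2)·(h/f)^3.
Tangency: set MRS = p_f/p_h = 2/8 = 0.25.
So (h/f)^3 = 0.125; taking the cube root, h/f = 0.5, i.e. h = 0.5·f.
Substitute into the budget 2·f + 8·h = 60: 6·f = 60, so f* = 10 and h* = 0.5·10 = 5.

f* = 10, h* = 5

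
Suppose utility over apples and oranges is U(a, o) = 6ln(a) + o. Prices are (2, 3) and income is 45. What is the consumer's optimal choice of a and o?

a* = 9, o* = 9

MU_a = 6/a, MU_o = 1.
MRS = 6/a ÷ 1.
Tangency: set MRS = p_a/p_o = 2/3.
MRS depends only on a: 6/a = 2/3 ⇒ a* = 6/(2/3) = 9.
From the budget, 3·o = 45 − 2·9 = 27, so o* = 9.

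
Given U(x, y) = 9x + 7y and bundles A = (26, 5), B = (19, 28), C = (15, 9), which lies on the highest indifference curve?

Evaluate utility at each bundle:
U(A) = 269.
U(B) = 367.
U(C) = 198.
Highest utility is B, so B ≻ A ≻ C.

Bundle B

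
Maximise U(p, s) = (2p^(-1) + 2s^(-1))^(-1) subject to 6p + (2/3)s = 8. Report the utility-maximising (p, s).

For CES with ρ = -1, MRS = (s/p)^2.
Tangency: set MRS = p_p/p_s = 6/(2/3) = 9.
So (s/p)^2 = 9; taking the square root, s/p = 3, i.e. s = 3·p.
Substitute into the budget 6·p + (2/3)·s = 8: 8·p = 8, so p* = 1 and s* = 3·1 = 3.

p* = 1, s* = 3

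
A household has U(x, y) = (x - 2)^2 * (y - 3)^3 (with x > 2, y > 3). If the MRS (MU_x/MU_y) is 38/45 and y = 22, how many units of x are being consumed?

x = 17

MU_x = 2·(x−2)·(y−3)^3, MU_y = 3·(x−2)^2·(y−3)^2.
MRS = (2/3)·(y−3)/(x−2).
Substitute y = 22: MRS = (38/3)/(x − 2). Setting this equal to 38/45 gives x − 2 = (38/3)/(38/45) = 15, so x = 17.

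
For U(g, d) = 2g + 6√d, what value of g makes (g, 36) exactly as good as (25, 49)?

g = 28

U(25, 49) = 92.
Set U(g, 36) = 92 and solve.
With d = 36: √36 = 6, so 2g = 92 − 6·6 = 56 and g = 28.
Check: U(28, 36) = 92.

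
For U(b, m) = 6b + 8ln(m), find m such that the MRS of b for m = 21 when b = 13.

MU_b = 6, MU_m = 8/m.
MRS = 6 ÷ (8/m).
MRS depends only on m: 0.75·m = 21 ⇒ m = 21/0.75 = 28.

m = 28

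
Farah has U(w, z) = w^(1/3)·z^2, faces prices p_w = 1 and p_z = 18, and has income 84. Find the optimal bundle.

w* = 12, z* = 4

MU_w = 1/3·w^(-2/3)·z^2 and MU_z = 2·w^(1/3)·z.
MRS = MU_w/MU_z = (1/6)·z/w.
Tangency: set MRS = p_w/p_z = 1/18.
So (1/6)·z/w = 1/18, i.e. z = (1/3)·w.
Substitute into the budget 1·w + 18·z = 84: 7·w = 84, so w* = 12.
Then z* = (1/3)·12 = 4.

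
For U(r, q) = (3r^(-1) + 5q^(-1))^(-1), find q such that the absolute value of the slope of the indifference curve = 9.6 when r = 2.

For CES with ρ = -1, MRS = (3/5)·(q/r)^2.
Setting (3/5)·(q/2)^2 = 9.6 gives (q/2)^2 = 16, so q/2 = 4 and q = 8.

q = 8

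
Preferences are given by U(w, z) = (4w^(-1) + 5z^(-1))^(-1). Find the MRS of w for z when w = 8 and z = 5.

MRS = 5/16

For CES with ρ = -1, MRS = (4/5)·(z/w)^2.
At (8, 5): MRS = 5/16.
So at (8, 5) the consumer would give up 5/16 units of z for one more unit of w.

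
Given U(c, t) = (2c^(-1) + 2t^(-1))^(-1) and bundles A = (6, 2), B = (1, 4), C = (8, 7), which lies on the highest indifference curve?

Evaluate utility at each bundle:
U(A) = 0.750.
U(B) = 0.400.
U(C) = 1.867.
Highest utility is C, so C ≻ A ≻ B.

Bundle C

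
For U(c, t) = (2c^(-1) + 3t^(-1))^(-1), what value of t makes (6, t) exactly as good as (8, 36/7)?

t = 6

U depends on (c, t) only through S = 2c^(-1) + 3t^(-1), so equal utility means equal S. At (8, 36/7): S = 5/6.
With c = 6: 2·6^(-1) = 1/3, so 3t^(-1) = 5/6 − 1/3 = 0.5, i.e. t^(-1) = 1/6.
Hence t = 1/(1/6) = 6.
Check: U(6, 6) = 1.2.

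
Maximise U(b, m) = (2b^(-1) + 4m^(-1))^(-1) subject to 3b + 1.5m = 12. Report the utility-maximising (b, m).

For CES with ρ = -1, MRS = (2/4)·(m/b)^2.
Tangency: set MRS = p_b/p_m = 3/1.5 = 2.
So (m/b)^2 = 4; taking the square root, m/b = 2, i.e. m = 2·b.
Substitute into the budget 3·b + 1.5·m = 12: 6·b = 12, so b* = 2 and m* = 2·2 = 4.

b* = 2, m* = 4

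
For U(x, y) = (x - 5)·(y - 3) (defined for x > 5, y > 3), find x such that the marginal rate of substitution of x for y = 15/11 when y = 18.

MU_x = (y−3), MU_y = (x−5).
MRS = (y−3)/(x−5).
Substitute y = 18: MRS = 15/(x − 5). Setting this equal to 15/11 gives x − 5 = 15/(15/11) = 11, so x = 16.

x = 16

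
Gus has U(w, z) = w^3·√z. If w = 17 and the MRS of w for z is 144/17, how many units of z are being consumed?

z = 24

MU_w = 3·w^2·√z and MU_z = 0.5·w^3·z^(-0.5).
MRS = MU_w/MU_z = (6)·z/w.
Substitute w = 17: MRS = z/(17/6). Setting z/(17/6) = 144/17 gives z = (144/17)·(17/6) = 24.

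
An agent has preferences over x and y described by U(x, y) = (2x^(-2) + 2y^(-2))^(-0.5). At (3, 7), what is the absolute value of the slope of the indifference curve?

MRS = 343/27

For CES with ρ = -2, MRS = (y/x)^3.
At (3, 7): MRS = 343/27.
So at (3, 7) the consumer would give up 343/27 units of y for one more unit of x.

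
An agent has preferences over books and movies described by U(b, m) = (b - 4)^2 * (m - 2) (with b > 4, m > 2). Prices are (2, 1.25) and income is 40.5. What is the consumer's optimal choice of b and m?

MU_b = 2·(b−4)·(m−2), MU_m = (b−4)^2.
MRS = (2/1)·(m−2)/(b−4).
Tangency: set MRS = p_b/p_m = 2/1.25 = 1.6.
So (2/1)·(m − 2)/(b − 4) = 1.6, i.e. (m − 2) = 0.8·(b − 4).
Rewrite the budget in excess-of-subsistence terms: 2·(b − 4) + 1.25·(m − 2) = 40.5 − 2·4 − 1.25·2 = 30.
Substituting, 3·(b − 4) = 30, so b − 4 = 10 and b* = 14.
Then m − 2 = 0.8·10 = 8, so m* = 10.

b* = 14, m* = 10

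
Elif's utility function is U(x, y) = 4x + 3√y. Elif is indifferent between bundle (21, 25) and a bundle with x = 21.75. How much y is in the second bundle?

U(21, 25) = 99.
Set U(21.75, y) = 99 and solve.
With x = 21.75: 3√y = 99 − 4·21.75 = 12, so √y = 4 and y = 16.
Check: U(21.75, 16) = 99.

y = 16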